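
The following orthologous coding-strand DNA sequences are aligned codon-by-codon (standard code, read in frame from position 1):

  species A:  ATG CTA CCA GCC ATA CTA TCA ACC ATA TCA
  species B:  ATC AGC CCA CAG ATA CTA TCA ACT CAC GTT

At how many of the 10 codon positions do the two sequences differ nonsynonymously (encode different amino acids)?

5

Codon 1: ATG Met / ATC Ile — nonsynonymous.
Codon 2: CTA Leu / AGC Ser — nonsynonymous.
Codon 3: CCA Pro / CCA Pro — identical.
Codon 4: GCC Ala / CAG Gln — nonsynonymous.
Codon 5: ATA Ile / ATA Ile — identical.
Codon 6: CTA Leu / CTA Leu — identical.
Codon 7: TCA Ser / TCA Ser — identical.
Codon 8: ACC Thr / ACT Thr — synonymous.
Codon 9: ATA Ile / CAC His — nonsynonymous.
Codon 10: TCA Ser / GTT Val — nonsynonymous.
Nonsynonymous differences: 5.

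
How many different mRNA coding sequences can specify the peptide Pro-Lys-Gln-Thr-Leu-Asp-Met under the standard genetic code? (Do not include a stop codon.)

Pro: 4 codons.
Lys: 2 codons.
Gln: 2 codons.
Thr: 4 codons.
Leu: 6 codons.
Asp: 2 codons.
Met: 1 codon.
4 × 2 × 2 × 4 × 6 × 2 × 1 = 768.

768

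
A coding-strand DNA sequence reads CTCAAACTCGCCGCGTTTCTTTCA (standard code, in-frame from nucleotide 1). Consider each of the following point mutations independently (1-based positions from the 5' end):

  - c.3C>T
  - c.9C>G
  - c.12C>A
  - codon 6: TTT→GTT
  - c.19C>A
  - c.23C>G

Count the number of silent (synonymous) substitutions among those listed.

Codon 1: CTC (Leu) → CTT (Leu) — synonymous.
Codon 3: CTC (Leu) → CTG (Leu) — synonymous.
Codon 4: GCC (Ala) → GCA (Ala) — synonymous.
Codon 6: TTT (Phe) → GTT (Val) — missense.
Codon 7: CTT (Leu) → ATT (Ile) — missense.
Codon 8: TCA (Ser) → TGA (Stop) — nonsense.
Synonymous: 3 of 6.

3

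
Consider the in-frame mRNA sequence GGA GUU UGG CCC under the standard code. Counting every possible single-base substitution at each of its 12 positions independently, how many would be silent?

9

Codon 1 (GGA, Gly): 3 synonymous substitutions.
Codon 2 (GUU, Val): 3 synonymous substitutions.
Codon 3 (UGG, Trp): 0 synonymous substitutions.
Codon 4 (CCC, Pro): 3 synonymous substitutions.
Total: 3 + 3 + 0 + 3 = 9.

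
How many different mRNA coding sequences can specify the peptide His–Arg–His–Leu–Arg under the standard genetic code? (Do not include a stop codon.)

His: 2 codons.
Arg: 6 codons.
His: 2 codons.
Leu: 6 codons.
Arg: 6 codons.
2 × 6 × 2 × 6 × 6 = 864.

864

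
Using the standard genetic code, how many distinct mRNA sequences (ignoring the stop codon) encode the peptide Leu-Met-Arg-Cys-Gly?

Leu: 6 codons.
Met: 1 codon.
Arg: 6 codons.
Cys: 2 codons.
Gly: 4 codons.
6 × 1 × 6 × 2 × 4 = 288.

288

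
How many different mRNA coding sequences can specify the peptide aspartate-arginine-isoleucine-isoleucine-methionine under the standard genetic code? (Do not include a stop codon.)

Asp: 2 codons.
Arg: 6 codons.
Ile: 3 codons.
Ile: 3 codons.
Met: 1 codon.
2 × 6 × 3 × 3 × 1 = 108.

108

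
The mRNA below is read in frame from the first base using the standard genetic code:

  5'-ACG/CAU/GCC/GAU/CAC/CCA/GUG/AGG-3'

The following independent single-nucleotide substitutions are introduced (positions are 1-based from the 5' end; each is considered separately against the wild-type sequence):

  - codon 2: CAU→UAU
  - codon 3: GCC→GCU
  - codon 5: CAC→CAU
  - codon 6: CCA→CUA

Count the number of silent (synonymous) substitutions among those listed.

Codon 2: CAU (His) → UAU (Tyr) — missense.
Codon 3: GCC (Ala) → GCU (Ala) — synonymous.
Codon 5: CAC (His) → CAU (His) — synonymous.
Codon 6: CCA (Pro) → CUA (Leu) — missense.
Synonymous: 2 of 4.

2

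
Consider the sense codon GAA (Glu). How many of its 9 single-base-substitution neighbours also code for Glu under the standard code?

Position 1: none → 0 synonymous.
Position 2: none → 0 synonymous.
Position 3: GAG → 1 synonymous.
Total: 0 + 0 + 1 = 1.

1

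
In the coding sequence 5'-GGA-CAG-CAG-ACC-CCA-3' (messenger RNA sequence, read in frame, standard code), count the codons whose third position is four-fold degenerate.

Codon 1 GGA (Gly): third position 4-fold.
Codon 2 CAG (Gln): third position 2-fold.
Codon 3 CAG (Gln): third position 2-fold.
Codon 4 ACC (Thr): third position 4-fold.
Codon 5 CCA (Pro): third position 4-fold.
Four-fold degenerate third positions: 3.

3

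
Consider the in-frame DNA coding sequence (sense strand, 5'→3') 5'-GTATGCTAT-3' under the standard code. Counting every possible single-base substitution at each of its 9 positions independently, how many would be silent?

Codon 1 (GTA, Val): 3 synonymous substitutions.
Codon 2 (TGC, Cys): 1 synonymous substitution.
Codon 3 (TAT, Tyr): 1 synonymous substitution.
Total: 3 + 1 + 1 = 5.

5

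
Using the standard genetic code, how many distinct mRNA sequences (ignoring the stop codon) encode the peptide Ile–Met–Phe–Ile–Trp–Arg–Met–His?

Ile: 3 codons.
Met: 1 codon.
Phe: 2 codons.
Ile: 3 codons.
Trp: 1 codon.
Arg: 6 codons.
Met: 1 codon.
His: 2 codons.
3 × 1 × 2 × 3 × 1 × 6 × 1 × 2 = 216.

216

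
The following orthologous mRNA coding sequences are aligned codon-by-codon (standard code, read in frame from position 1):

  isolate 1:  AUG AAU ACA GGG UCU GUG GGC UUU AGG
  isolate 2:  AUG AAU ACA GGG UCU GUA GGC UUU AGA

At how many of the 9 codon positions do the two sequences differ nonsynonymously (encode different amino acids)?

Codon 1: AUG Met / AUG Met — identical.
Codon 2: AAU Asn / AAU Asn — identical.
Codon 3: ACA Thr / ACA Thr — identical.
Codon 4: GGG Gly / GGG Gly — identical.
Codon 5: UCU Ser / UCU Ser — identical.
Codon 6: GUG Val / GUA Val — synonymous.
Codon 7: GGC Gly / GGC Gly — identical.
Codon 8: UUU Phe / UUU Phe — identical.
Codon 9: AGG Arg / AGA Arg — synonymous.
Nonsynonymous differences: 0.

0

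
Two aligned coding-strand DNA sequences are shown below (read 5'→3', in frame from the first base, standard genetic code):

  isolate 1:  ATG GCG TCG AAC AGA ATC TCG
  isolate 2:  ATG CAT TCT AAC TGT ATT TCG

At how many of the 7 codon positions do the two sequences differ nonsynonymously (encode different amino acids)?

Codon 1: ATG Met / ATG Met — identical.
Codon 2: GCG Ala / CAT His — nonsynonymous.
Codon 3: TCG Ser / TCT Ser — synonymous.
Codon 4: AAC Asn / AAC Asn — identical.
Codon 5: AGA Arg / TGT Cys — nonsynonymous.
Codon 6: ATC Ile / ATT Ile — synonymous.
Codon 7: TCG Ser / TCG Ser — identical.
Nonsynonymous differences: 2.

2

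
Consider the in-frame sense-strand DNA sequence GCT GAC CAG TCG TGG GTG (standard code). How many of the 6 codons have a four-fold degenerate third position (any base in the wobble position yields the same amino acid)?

Codon 1 GCT (Ala): third position 4-fold.
Codon 2 GAC (Asp): third position 2-fold.
Codon 3 CAG (Gln): third position 2-fold.
Codon 4 TCG (Ser): third position 4-fold.
Codon 5 TGG (Trp): third position 1-fold.
Codon 6 GTG (Val): third position 4-fold.
Four-fold degenerate third positions: 3.

3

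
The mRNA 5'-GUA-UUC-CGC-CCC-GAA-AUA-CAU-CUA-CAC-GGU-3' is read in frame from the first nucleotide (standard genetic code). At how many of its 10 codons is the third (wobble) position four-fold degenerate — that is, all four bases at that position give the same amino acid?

5

Codon 1 GUA (Val): third position 4-fold.
Codon 2 UUC (Phe): third position 2-fold.
Codon 3 CGC (Arg): third position 4-fold.
Codon 4 CCC (Pro): third position 4-fold.
Codon 5 GAA (Glu): third position 2-fold.
Codon 6 AUA (Ile): third position 3-fold.
Codon 7 CAU (His): third position 2-fold.
Codon 8 CUA (Leu): third position 4-fold.
Codon 9 CAC (His): third position 2-fold.
Codon 10 GGU (Gly): third position 4-fold.
Four-fold degenerate third positions: 5.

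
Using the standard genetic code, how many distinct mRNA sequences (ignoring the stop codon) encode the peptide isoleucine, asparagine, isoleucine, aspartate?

Ile: 3 codons.
Asn: 2 codons.
Ile: 3 codons.
Asp: 2 codons.
3 × 2 × 3 × 2 = 36.

36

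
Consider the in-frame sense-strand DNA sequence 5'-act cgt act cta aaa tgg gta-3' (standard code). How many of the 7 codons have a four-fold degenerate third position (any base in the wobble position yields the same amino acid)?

5

Codon 1 ACT (Thr): third position 4-fold.
Codon 2 CGT (Arg): third position 4-fold.
Codon 3 ACT (Thr): third position 4-fold.
Codon 4 CTA (Leu): third position 4-fold.
Codon 5 AAA (Lys): third position 2-fold.
Codon 6 TGG (Trp): third position 1-fold.
Codon 7 GTA (Val): third position 4-fold.
Four-fold degenerate third positions: 5.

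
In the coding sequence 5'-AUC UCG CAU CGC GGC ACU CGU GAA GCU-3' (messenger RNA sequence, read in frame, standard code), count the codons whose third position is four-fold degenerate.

Codon 1 AUC (Ile): third position 3-fold.
Codon 2 UCG (Ser): third position 4-fold.
Codon 3 CAU (His): third position 2-fold.
Codon 4 CGC (Arg): third position 4-fold.
Codon 5 GGC (Gly): third position 4-fold.
Codon 6 ACU (Thr): third position 4-fold.
Codon 7 CGU (Arg): third position 4-fold.
Codon 8 GAA (Glu): third position 2-fold.
Codon 9 GCU (Ala): third position 4-fold.
Four-fold degenerate third positions: 6.

6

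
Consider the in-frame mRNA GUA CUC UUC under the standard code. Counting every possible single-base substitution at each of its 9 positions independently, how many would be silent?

7

Codon 1 (GUA, Val): 3 synonymous substitutions.
Codon 2 (CUC, Leu): 3 synonymous substitutions.
Codon 3 (UUC, Phe): 1 synonymous substitution.
Total: 3 + 3 + 1 = 7.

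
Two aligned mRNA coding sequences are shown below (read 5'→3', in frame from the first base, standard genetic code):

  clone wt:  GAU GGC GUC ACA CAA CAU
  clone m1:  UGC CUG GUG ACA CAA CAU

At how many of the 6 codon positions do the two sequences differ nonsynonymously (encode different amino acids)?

Codon 1: GAU Asp / UGC Cys — nonsynonymous.
Codon 2: GGC Gly / CUG Leu — nonsynonymous.
Codon 3: GUC Val / GUG Val — synonymous.
Codon 4: ACA Thr / ACA Thr — identical.
Codon 5: CAA Gln / CAA Gln — identical.
Codon 6: CAU His / CAU His — identical.
Nonsynonymous differences: 2.

2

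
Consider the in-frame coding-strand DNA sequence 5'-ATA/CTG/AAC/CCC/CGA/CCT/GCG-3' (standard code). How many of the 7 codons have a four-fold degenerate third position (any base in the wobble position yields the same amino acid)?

5

Codon 1 ATA (Ile): third position 3-fold.
Codon 2 CTG (Leu): third position 4-fold.
Codon 3 AAC (Asn): third position 2-fold.
Codon 4 CCC (Pro): third position 4-fold.
Codon 5 CGA (Arg): third position 4-fold.
Codon 6 CCT (Pro): third position 4-fold.
Codon 7 GCG (Ala): third position 4-fold.
Four-fold degenerate third positions: 5.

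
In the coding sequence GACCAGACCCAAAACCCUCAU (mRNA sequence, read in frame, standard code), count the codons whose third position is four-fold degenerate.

Codon 1 GAC (Asp): third position 2-fold.
Codon 2 CAG (Gln): third position 2-fold.
Codon 3 ACC (Thr): third position 4-fold.
Codon 4 CAA (Gln): third position 2-fold.
Codon 5 AAC (Asn): third position 2-fold.
Codon 6 CCU (Pro): third position 4-fold.
Codon 7 CAU (His): third position 2-fold.
Four-fold degenerate third positions: 2.

2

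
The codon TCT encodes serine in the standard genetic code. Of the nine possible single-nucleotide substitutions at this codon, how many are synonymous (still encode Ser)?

3

Position 1: none → 0 synonymous.
Position 2: none → 0 synonymous.
Position 3: TCC, TCA, TCG → 3 synonymous.
Total: 0 + 0 + 3 = 3.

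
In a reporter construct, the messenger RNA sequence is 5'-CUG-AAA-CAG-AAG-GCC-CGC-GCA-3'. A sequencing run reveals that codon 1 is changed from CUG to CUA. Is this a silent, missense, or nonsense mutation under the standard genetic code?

Position 3 falls in codon 1: CUG → Leu.
After the substitution the codon is CUA → Leu.
Both encode Leu, so the change is synonymous.

silent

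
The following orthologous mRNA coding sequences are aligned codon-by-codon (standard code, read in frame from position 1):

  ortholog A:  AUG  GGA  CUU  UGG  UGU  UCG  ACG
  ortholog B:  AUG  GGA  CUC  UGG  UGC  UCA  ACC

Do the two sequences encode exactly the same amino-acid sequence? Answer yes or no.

yes

Codon 1: AUG Met / AUG Met — identical.
Codon 2: GGA Gly / GGA Gly — identical.
Codon 3: CUU Leu / CUC Leu — synonymous.
Codon 4: UGG Trp / UGG Trp — identical.
Codon 5: UGU Cys / UGC Cys — synonymous.
Codon 6: UCG Ser / UCA Ser — synonymous.
Codon 7: ACG Thr / ACC Thr — synonymous.
Nonsynonymous differences: 0 → same protein.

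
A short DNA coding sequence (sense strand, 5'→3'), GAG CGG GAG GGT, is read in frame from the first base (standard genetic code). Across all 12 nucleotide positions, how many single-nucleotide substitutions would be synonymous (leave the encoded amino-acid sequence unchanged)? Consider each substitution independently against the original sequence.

9

Codon 1 (GAG, Glu): 1 synonymous substitution.
Codon 2 (CGG, Arg): 4 synonymous substitutions.
Codon 3 (GAG, Glu): 1 synonymous substitution.
Codon 4 (GGT, Gly): 3 synonymous substitutions.
Total: 1 + 4 + 1 + 3 = 9.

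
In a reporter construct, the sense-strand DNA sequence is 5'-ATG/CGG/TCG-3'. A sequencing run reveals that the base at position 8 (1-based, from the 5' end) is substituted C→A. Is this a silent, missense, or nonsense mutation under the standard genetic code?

nonsense

Position 8 falls in codon 3: TCG → Ser.
After the substitution the codon is TAG → Stop.
The new codon is a stop codon, so this is a nonsense mutation.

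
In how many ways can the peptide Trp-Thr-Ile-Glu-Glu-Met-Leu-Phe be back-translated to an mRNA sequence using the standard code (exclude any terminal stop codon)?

576

Trp: 1 codon.
Thr: 4 codons.
Ile: 3 codons.
Glu: 2 codons.
Glu: 2 codons.
Met: 1 codon.
Leu: 6 codons.
Phe: 2 codons.
1 × 4 × 3 × 2 × 2 × 1 × 6 × 2 = 576.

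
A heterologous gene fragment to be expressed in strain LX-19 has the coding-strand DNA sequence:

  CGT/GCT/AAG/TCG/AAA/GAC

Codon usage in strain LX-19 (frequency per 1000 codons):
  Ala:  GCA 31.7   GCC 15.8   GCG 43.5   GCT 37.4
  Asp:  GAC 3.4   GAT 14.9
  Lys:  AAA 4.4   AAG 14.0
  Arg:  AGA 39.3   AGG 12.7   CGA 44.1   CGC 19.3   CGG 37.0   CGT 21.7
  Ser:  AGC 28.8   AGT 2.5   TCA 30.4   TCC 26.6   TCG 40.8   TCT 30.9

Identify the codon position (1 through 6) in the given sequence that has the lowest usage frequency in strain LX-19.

6

Codon 1 CGT (Arg): 21.7 per 1000.
Codon 2 GCT (Ala): 37.4 per 1000.
Codon 3 AAG (Lys): 14.0 per 1000.
Codon 4 TCG (Ser): 40.8 per 1000.
Codon 5 AAA (Lys): 4.4 per 1000.
Codon 6 GAC (Asp): 3.4 per 1000.
Lowest frequency is 3.4 at codon 6.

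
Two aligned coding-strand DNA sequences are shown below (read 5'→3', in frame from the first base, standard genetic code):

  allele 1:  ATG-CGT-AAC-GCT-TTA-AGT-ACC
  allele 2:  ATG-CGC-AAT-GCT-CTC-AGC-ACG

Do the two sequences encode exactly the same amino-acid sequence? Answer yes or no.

Codon 1: ATG Met / ATG Met — identical.
Codon 2: CGT Arg / CGC Arg — synonymous.
Codon 3: AAC Asn / AAT Asn — synonymous.
Codon 4: GCT Ala / GCT Ala — identical.
Codon 5: TTA Leu / CTC Leu — synonymous.
Codon 6: AGT Ser / AGC Ser — synonymous.
Codon 7: ACC Thr / ACG Thr — synonymous.
Nonsynonymous differences: 0 → same protein.

yes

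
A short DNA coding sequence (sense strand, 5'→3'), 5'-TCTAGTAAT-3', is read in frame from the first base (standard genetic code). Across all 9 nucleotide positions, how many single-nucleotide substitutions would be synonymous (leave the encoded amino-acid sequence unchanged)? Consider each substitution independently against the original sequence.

Codon 1 (TCT, Ser): 3 synonymous substitutions.
Codon 2 (AGT, Ser): 1 synonymous substitution.
Codon 3 (AAT, Asn): 1 synonymous substitution.
Total: 3 + 1 + 1 = 5.

5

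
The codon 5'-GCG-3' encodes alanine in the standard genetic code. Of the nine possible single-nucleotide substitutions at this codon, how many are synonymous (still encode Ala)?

Position 1: none → 0 synonymous.
Position 2: none → 0 synonymous.
Position 3: GCT, GCC, GCA → 3 synonymous.
Total: 0 + 0 + 3 = 3.

3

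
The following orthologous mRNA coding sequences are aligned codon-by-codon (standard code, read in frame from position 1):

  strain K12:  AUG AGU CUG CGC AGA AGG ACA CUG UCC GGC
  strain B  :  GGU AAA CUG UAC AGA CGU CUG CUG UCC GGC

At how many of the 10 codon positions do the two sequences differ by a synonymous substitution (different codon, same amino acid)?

1

Codon 1: AUG Met / GGU Gly — nonsynonymous.
Codon 2: AGU Ser / AAA Lys — nonsynonymous.
Codon 3: CUG Leu / CUG Leu — identical.
Codon 4: CGC Arg / UAC Tyr — nonsynonymous.
Codon 5: AGA Arg / AGA Arg — identical.
Codon 6: AGG Arg / CGU Arg — synonymous.
Codon 7: ACA Thr / CUG Leu — nonsynonymous.
Codon 8: CUG Leu / CUG Leu — identical.
Codon 9: UCC Ser / UCC Ser — identical.
Codon 10: GGC Gly / GGC Gly — identical.
Synonymous differences: 1.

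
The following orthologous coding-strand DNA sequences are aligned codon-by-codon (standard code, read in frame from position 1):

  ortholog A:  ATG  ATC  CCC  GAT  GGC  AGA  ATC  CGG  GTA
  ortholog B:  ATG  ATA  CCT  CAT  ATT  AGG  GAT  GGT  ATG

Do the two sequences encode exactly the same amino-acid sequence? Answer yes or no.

no

Codon 1: ATG Met / ATG Met — identical.
Codon 2: ATC Ile / ATA Ile — synonymous.
Codon 3: CCC Pro / CCT Pro — synonymous.
Codon 4: GAT Asp / CAT His — nonsynonymous.
Codon 5: GGC Gly / ATT Ile — nonsynonymous.
Codon 6: AGA Arg / AGG Arg — synonymous.
Codon 7: ATC Ile / GAT Asp — nonsynonymous.
Codon 8: CGG Arg / GGT Gly — nonsynonymous.
Codon 9: GTA Val / ATG Met — nonsynonymous.
Nonsynonymous differences: 5 → different protein.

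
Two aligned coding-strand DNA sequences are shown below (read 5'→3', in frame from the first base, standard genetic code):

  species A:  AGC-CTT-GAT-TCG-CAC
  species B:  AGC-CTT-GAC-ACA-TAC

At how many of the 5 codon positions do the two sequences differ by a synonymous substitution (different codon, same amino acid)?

Codon 1: AGC Ser / AGC Ser — identical.
Codon 2: CTT Leu / CTT Leu — identical.
Codon 3: GAT Asp / GAC Asp — synonymous.
Codon 4: TCG Ser / ACA Thr — nonsynonymous.
Codon 5: CAC His / TAC Tyr — nonsynonymous.
Synonymous differences: 1.

1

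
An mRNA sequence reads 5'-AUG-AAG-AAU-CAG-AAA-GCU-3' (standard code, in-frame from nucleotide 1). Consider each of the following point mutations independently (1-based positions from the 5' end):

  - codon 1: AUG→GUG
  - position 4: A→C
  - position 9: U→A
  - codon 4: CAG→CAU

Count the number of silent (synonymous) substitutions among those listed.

0

Codon 1: AUG (Met) → GUG (Val) — missense.
Codon 2: AAG (Lys) → CAG (Gln) — missense.
Codon 3: AAU (Asn) → AAA (Lys) — missense.
Codon 4: CAG (Gln) → CAU (His) — missense.
Synonymous: 0 of 4.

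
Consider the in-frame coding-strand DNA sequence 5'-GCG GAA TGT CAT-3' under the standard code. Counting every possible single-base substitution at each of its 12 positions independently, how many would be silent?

6

Codon 1 (GCG, Ala): 3 synonymous substitutions.
Codon 2 (GAA, Glu): 1 synonymous substitution.
Codon 3 (TGT, Cys): 1 synonymous substitution.
Codon 4 (CAT, His): 1 synonymous substitution.
Total: 3 + 1 + 1 + 1 = 6.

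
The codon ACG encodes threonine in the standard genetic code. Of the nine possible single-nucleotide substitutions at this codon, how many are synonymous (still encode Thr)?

3

Position 1: none → 0 synonymous.
Position 2: none → 0 synonymous.
Position 3: ACU, ACC, ACA → 3 synonymous.
Total: 0 + 0 + 3 = 3.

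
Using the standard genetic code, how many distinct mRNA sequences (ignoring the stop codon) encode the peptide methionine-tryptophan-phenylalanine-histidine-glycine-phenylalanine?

Met: 1 codon.
Trp: 1 codon.
Phe: 2 codons.
His: 2 codons.
Gly: 4 codons.
Phe: 2 codons.
1 × 1 × 2 × 2 × 4 × 2 = 32.

32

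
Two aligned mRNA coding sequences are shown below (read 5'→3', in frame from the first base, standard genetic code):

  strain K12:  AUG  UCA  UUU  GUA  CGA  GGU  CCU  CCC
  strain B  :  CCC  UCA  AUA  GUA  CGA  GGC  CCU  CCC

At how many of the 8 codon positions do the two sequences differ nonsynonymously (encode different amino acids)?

Codon 1: AUG Met / CCC Pro — nonsynonymous.
Codon 2: UCA Ser / UCA Ser — identical.
Codon 3: UUU Phe / AUA Ile — nonsynonymous.
Codon 4: GUA Val / GUA Val — identical.
Codon 5: CGA Arg / CGA Arg — identical.
Codon 6: GGU Gly / GGC Gly — synonymous.
Codon 7: CCU Pro / CCU Pro — identical.
Codon 8: CCC Pro / CCC Pro — identical.
Nonsynonymous differences: 2.

2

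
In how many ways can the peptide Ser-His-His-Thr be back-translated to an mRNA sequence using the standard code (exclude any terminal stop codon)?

96

Ser: 6 codons.
His: 2 codons.
His: 2 codons.
Thr: 4 codons.
6 × 2 × 2 × 4 = 96.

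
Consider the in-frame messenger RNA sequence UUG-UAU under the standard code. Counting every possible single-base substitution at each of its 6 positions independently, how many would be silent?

3

Codon 1 (UUG, Leu): 2 synonymous substitutions.
Codon 2 (UAU, Tyr): 1 synonymous substitution.
Total: 2 + 1 = 3.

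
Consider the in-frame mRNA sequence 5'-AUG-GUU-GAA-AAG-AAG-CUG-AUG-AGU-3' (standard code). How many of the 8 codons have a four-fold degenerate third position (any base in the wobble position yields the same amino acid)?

Codon 1 AUG (Met): third position 1-fold.
Codon 2 GUU (Val): third position 4-fold.
Codon 3 GAA (Glu): third position 2-fold.
Codon 4 AAG (Lys): third position 2-fold.
Codon 5 AAG (Lys): third position 2-fold.
Codon 6 CUG (Leu): third position 4-fold.
Codon 7 AUG (Met): third position 1-fold.
Codon 8 AGU (Ser): third position 2-fold.
Four-fold degenerate third positions: 2.

2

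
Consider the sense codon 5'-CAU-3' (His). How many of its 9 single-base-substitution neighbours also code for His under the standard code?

1

Position 1: none → 0 synonymous.
Position 2: none → 0 synonymous.
Position 3: CAC → 1 synonymous.
Total: 0 + 0 + 1 = 1.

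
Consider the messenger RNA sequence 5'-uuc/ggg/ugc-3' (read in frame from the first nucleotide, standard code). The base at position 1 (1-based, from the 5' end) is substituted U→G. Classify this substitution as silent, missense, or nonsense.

Position 1 falls in codon 1: UUC → Phe.
After the substitution the codon is GUC → Val.
Phe ≠ Val, so this is a missense mutation.

missense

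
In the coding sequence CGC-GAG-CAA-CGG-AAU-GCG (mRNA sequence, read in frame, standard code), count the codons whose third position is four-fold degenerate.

3

Codon 1 CGC (Arg): third position 4-fold.
Codon 2 GAG (Glu): third position 2-fold.
Codon 3 CAA (Gln): third position 2-fold.
Codon 4 CGG (Arg): third position 4-fold.
Codon 5 AAU (Asn): third position 2-fold.
Codon 6 GCG (Ala): third position 4-fold.
Four-fold degenerate third positions: 3.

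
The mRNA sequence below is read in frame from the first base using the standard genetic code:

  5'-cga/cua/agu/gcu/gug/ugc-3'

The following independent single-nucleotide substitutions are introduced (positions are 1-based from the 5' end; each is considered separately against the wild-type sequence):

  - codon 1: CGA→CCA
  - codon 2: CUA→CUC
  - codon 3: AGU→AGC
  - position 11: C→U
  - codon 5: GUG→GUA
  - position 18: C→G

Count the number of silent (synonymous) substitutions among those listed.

Codon 1: CGA (Arg) → CCA (Pro) — missense.
Codon 2: CUA (Leu) → CUC (Leu) — synonymous.
Codon 3: AGU (Ser) → AGC (Ser) — synonymous.
Codon 4: GCU (Ala) → GUU (Val) — missense.
Codon 5: GUG (Val) → GUA (Val) — synonymous.
Codon 6: UGC (Cys) → UGG (Trp) — missense.
Synonymous: 3 of 6.

3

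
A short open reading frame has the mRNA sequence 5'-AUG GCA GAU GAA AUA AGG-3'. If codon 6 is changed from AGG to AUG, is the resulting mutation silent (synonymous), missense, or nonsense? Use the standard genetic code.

missense

Position 17 falls in codon 6: AGG → Arg.
After the substitution the codon is AUG → Met.
Arg ≠ Met, so this is a missense mutation.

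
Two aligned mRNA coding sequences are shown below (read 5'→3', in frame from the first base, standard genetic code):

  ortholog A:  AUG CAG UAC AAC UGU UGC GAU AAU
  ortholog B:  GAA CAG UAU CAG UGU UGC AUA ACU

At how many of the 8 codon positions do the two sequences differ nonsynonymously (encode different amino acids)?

4

Codon 1: AUG Met / GAA Glu — nonsynonymous.
Codon 2: CAG Gln / CAG Gln — identical.
Codon 3: UAC Tyr / UAU Tyr — synonymous.
Codon 4: AAC Asn / CAG Gln — nonsynonymous.
Codon 5: UGU Cys / UGU Cys — identical.
Codon 6: UGC Cys / UGC Cys — identical.
Codon 7: GAU Asp / AUA Ile — nonsynonymous.
Codon 8: AAU Asn / ACU Thr — nonsynonymous.
Nonsynonymous differences: 4.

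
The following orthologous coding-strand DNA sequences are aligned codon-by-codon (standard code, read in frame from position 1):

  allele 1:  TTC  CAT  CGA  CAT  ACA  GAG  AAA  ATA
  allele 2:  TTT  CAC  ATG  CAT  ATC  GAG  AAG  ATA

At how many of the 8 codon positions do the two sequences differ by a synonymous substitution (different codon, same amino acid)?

Codon 1: TTC Phe / TTT Phe — synonymous.
Codon 2: CAT His / CAC His — synonymous.
Codon 3: CGA Arg / ATG Met — nonsynonymous.
Codon 4: CAT His / CAT His — identical.
Codon 5: ACA Thr / ATC Ile — nonsynonymous.
Codon 6: GAG Glu / GAG Glu — identical.
Codon 7: AAA Lys / AAG Lys — synonymous.
Codon 8: ATA Ile / ATA Ile — identical.
Synonymous differences: 3.

3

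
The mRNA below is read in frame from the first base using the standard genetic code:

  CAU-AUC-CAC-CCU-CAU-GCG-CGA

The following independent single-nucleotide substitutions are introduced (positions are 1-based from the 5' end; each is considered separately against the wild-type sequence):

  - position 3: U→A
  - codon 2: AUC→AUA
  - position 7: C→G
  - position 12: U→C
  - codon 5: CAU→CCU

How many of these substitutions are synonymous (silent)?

Codon 1: CAU (His) → CAA (Gln) — missense.
Codon 2: AUC (Ile) → AUA (Ile) — synonymous.
Codon 3: CAC (His) → GAC (Asp) — missense.
Codon 4: CCU (Pro) → CCC (Pro) — synonymous.
Codon 5: CAU (His) → CCU (Pro) — missense.
Synonymous: 2 of 5.

2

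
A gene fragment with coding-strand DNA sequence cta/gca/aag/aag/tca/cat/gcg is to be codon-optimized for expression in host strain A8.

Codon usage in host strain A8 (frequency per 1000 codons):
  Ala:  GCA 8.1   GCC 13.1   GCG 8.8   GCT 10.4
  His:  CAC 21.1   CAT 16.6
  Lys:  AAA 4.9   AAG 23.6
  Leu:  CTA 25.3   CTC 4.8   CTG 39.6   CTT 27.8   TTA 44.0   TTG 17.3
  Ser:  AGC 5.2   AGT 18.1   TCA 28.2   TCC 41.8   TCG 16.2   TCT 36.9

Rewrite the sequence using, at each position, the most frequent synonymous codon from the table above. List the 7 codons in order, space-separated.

Codon 1 (Leu): best is TTA at 44.0.
Codon 2 (Ala): best is GCC at 13.1.
Codon 3 (Lys): best is AAG at 23.6.
Codon 4 (Lys): best is AAG at 23.6.
Codon 5 (Ser): best is TCC at 41.8.
Codon 6 (His): best is CAC at 21.1.
Codon 7 (Ala): best is GCC at 13.1.

TTA GCC AAG AAG TCC CAC GCC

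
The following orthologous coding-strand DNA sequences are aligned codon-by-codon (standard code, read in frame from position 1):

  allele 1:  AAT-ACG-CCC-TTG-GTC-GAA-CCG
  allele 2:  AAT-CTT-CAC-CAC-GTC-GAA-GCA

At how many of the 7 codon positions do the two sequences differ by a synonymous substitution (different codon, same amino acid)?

Codon 1: AAT Asn / AAT Asn — identical.
Codon 2: ACG Thr / CTT Leu — nonsynonymous.
Codon 3: CCC Pro / CAC His — nonsynonymous.
Codon 4: TTG Leu / CAC His — nonsynonymous.
Codon 5: GTC Val / GTC Val — identical.
Codon 6: GAA Glu / GAA Glu — identical.
Codon 7: CCG Pro / GCA Ala — nonsynonymous.
Synonymous differences: 0.

0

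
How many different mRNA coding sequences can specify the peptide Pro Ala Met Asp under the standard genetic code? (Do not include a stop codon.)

Pro: 4 codons.
Ala: 4 codons.
Met: 1 codon.
Asp: 2 codons.
4 × 4 × 1 × 2 = 32.

32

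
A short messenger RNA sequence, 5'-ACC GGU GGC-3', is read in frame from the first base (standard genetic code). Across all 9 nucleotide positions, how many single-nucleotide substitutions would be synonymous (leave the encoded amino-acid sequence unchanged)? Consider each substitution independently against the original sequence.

Codon 1 (ACC, Thr): 3 synonymous substitutions.
Codon 2 (GGU, Gly): 3 synonymous substitutions.
Codon 3 (GGC, Gly): 3 synonymous substitutions.
Total: 3 + 3 + 3 = 9.

9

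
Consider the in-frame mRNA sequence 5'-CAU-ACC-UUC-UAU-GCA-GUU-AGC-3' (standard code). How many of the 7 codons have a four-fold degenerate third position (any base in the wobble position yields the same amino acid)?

Codon 1 CAU (His): third position 2-fold.
Codon 2 ACC (Thr): third position 4-fold.
Codon 3 UUC (Phe): third position 2-fold.
Codon 4 UAU (Tyr): third position 2-fold.
Codon 5 GCA (Ala): third position 4-fold.
Codon 6 GUU (Val): third position 4-fold.
Codon 7 AGC (Ser): third position 2-fold.
Four-fold degenerate third positions: 3.

3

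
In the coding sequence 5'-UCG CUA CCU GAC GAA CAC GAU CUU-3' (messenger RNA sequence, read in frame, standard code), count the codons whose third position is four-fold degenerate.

Codon 1 UCG (Ser): third position 4-fold.
Codon 2 CUA (Leu): third position 4-fold.
Codon 3 CCU (Pro): third position 4-fold.
Codon 4 GAC (Asp): third position 2-fold.
Codon 5 GAA (Glu): third position 2-fold.
Codon 6 CAC (His): third position 2-fold.
Codon 7 GAU (Asp): third position 2-fold.
Codon 8 CUU (Leu): third position 4-fold.
Four-fold degenerate third positions: 4.

4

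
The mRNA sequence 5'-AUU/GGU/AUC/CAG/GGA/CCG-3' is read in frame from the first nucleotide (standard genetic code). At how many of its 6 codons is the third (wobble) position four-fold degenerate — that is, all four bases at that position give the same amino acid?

Codon 1 AUU (Ile): third position 3-fold.
Codon 2 GGU (Gly): third position 4-fold.
Codon 3 AUC (Ile): third position 3-fold.
Codon 4 CAG (Gln): third position 2-fold.
Codon 5 GGA (Gly): third position 4-fold.
Codon 6 CCG (Pro): third position 4-fold.
Four-fold degenerate third positions: 3.

3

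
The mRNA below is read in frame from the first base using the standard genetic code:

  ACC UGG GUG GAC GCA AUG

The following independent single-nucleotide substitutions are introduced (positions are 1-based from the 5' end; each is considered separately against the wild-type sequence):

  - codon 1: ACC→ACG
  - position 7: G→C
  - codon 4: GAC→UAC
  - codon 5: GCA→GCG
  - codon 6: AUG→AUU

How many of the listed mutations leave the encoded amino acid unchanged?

Codon 1: ACC (Thr) → ACG (Thr) — synonymous.
Codon 3: GUG (Val) → CUG (Leu) — missense.
Codon 4: GAC (Asp) → UAC (Tyr) — missense.
Codon 5: GCA (Ala) → GCG (Ala) — synonymous.
Codon 6: AUG (Met) → AUU (Ile) — missense.
Synonymous: 2 of 5.

2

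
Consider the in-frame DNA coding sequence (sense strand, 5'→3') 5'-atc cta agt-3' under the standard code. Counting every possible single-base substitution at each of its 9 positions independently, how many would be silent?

Codon 1 (ATC, Ile): 2 synonymous substitutions.
Codon 2 (CTA, Leu): 4 synonymous substitutions.
Codon 3 (AGT, Ser): 1 synonymous substitution.
Total: 2 + 4 + 1 = 7.

7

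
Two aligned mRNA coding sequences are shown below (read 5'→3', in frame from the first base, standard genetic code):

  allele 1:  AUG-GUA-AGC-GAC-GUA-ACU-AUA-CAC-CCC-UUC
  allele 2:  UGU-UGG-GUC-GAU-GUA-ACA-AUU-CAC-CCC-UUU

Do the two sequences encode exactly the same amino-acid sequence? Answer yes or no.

no

Codon 1: AUG Met / UGU Cys — nonsynonymous.
Codon 2: GUA Val / UGG Trp — nonsynonymous.
Codon 3: AGC Ser / GUC Val — nonsynonymous.
Codon 4: GAC Asp / GAU Asp — synonymous.
Codon 5: GUA Val / GUA Val — identical.
Codon 6: ACU Thr / ACA Thr — synonymous.
Codon 7: AUA Ile / AUU Ile — synonymous.
Codon 8: CAC His / CAC His — identical.
Codon 9: CCC Pro / CCC Pro — identical.
Codon 10: UUC Phe / UUU Phe — synonymous.
Nonsynonymous differences: 3 → different protein.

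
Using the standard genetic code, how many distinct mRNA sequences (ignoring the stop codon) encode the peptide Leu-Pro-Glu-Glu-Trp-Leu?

Leu: 6 codons.
Pro: 4 codons.
Glu: 2 codons.
Glu: 2 codons.
Trp: 1 codon.
Leu: 6 codons.
6 × 4 × 2 × 2 × 1 × 6 = 576.

576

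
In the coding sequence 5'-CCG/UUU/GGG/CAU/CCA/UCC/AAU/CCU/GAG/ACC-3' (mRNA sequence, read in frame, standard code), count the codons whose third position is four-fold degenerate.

Codon 1 CCG (Pro): third position 4-fold.
Codon 2 UUU (Phe): third position 2-fold.
Codon 3 GGG (Gly): third position 4-fold.
Codon 4 CAU (His): third position 2-fold.
Codon 5 CCA (Pro): third position 4-fold.
Codon 6 UCC (Ser): third position 4-fold.
Codon 7 AAU (Asn): third position 2-fold.
Codon 8 CCU (Pro): third position 4-fold.
Codon 9 GAG (Glu): third position 2-fold.
Codon 10 ACC (Thr): third position 4-fold.
Four-fold degenerate third positions: 6.

6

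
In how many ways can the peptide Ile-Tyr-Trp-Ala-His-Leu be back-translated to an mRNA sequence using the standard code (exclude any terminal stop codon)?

Ile: 3 codons.
Tyr: 2 codons.
Trp: 1 codon.
Ala: 4 codons.
His: 2 codons.
Leu: 6 codons.
3 × 2 × 1 × 4 × 2 × 6 = 288.

288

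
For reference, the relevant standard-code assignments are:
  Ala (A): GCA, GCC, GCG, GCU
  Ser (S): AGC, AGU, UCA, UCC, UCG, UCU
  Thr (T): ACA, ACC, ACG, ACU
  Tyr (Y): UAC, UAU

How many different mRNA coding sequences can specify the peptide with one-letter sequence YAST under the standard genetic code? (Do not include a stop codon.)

192

Tyr: 2 codons.
Ala: 4 codons.
Ser: 6 codons.
Thr: 4 codons.
2 × 4 × 6 × 4 = 192.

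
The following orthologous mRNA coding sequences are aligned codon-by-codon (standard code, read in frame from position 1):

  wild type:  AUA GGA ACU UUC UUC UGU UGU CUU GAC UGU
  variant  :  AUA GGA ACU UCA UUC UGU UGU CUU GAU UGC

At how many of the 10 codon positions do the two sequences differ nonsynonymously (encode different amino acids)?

Codon 1: AUA Ile / AUA Ile — identical.
Codon 2: GGA Gly / GGA Gly — identical.
Codon 3: ACU Thr / ACU Thr — identical.
Codon 4: UUC Phe / UCA Ser — nonsynonymous.
Codon 5: UUC Phe / UUC Phe — identical.
Codon 6: UGU Cys / UGU Cys — identical.
Codon 7: UGU Cys / UGU Cys — identical.
Codon 8: CUU Leu / CUU Leu — identical.
Codon 9: GAC Asp / GAU Asp — synonymous.
Codon 10: UGU Cys / UGC Cys — synonymous.
Nonsynonymous differences: 1.

1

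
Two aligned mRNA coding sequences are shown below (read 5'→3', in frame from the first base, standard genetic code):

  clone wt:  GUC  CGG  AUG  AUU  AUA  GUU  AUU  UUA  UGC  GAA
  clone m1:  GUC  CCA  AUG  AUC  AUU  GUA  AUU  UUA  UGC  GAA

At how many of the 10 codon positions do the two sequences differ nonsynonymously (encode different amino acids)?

1

Codon 1: GUC Val / GUC Val — identical.
Codon 2: CGG Arg / CCA Pro — nonsynonymous.
Codon 3: AUG Met / AUG Met — identical.
Codon 4: AUU Ile / AUC Ile — synonymous.
Codon 5: AUA Ile / AUU Ile — synonymous.
Codon 6: GUU Val / GUA Val — synonymous.
Codon 7: AUU Ile / AUU Ile — identical.
Codon 8: UUA Leu / UUA Leu — identical.
Codon 9: UGC Cys / UGC Cys — identical.
Codon 10: GAA Glu / GAA Glu — identical.
Nonsynonymous differences: 1.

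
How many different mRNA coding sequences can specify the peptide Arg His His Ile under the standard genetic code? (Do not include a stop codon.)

Arg: 6 codons.
His: 2 codons.
His: 2 codons.
Ile: 3 codons.
6 × 2 × 2 × 3 = 72.

72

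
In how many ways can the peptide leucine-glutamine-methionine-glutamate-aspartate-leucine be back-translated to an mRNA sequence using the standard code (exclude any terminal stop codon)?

288

Leu: 6 codons.
Gln: 2 codons.
Met: 1 codon.
Glu: 2 codons.
Asp: 2 codons.
Leu: 6 codons.
6 × 2 × 1 × 2 × 2 × 6 = 288.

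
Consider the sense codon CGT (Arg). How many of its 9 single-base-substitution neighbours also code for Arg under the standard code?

3

Position 1: none → 0 synonymous.
Position 2: none → 0 synonymous.
Position 3: CGC, CGA, CGG → 3 synonymous.
Total: 0 + 0 + 3 = 3.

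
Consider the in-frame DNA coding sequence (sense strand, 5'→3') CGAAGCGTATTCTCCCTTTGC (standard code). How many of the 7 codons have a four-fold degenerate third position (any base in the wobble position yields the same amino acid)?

Codon 1 CGA (Arg): third position 4-fold.
Codon 2 AGC (Ser): third position 2-fold.
Codon 3 GTA (Val): third position 4-fold.
Codon 4 TTC (Phe): third position 2-fold.
Codon 5 TCC (Ser): third position 4-fold.
Codon 6 CTT (Leu): third position 4-fold.
Codon 7 TGC (Cys): third position 2-fold.
Four-fold degenerate third positions: 4.

4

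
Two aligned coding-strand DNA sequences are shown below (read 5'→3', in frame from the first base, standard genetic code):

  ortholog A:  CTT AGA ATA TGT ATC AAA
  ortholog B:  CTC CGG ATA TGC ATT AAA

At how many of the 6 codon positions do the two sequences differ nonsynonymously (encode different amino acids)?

Codon 1: CTT Leu / CTC Leu — synonymous.
Codon 2: AGA Arg / CGG Arg — synonymous.
Codon 3: ATA Ile / ATA Ile — identical.
Codon 4: TGT Cys / TGC Cys — synonymous.
Codon 5: ATC Ile / ATT Ile — synonymous.
Codon 6: AAA Lys / AAA Lys — identical.
Nonsynonymous differences: 0.

0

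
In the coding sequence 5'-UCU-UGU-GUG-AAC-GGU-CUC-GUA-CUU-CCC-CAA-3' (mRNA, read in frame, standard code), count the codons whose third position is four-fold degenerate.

7

Codon 1 UCU (Ser): third position 4-fold.
Codon 2 UGU (Cys): third position 2-fold.
Codon 3 GUG (Val): third position 4-fold.
Codon 4 AAC (Asn): third position 2-fold.
Codon 5 GGU (Gly): third position 4-fold.
Codon 6 CUC (Leu): third position 4-fold.
Codon 7 GUA (Val): third position 4-fold.
Codon 8 CUU (Leu): third position 4-fold.
Codon 9 CCC (Pro): third position 4-fold.
Codon 10 CAA (Gln): third position 2-fold.
Four-fold degenerate third positions: 7.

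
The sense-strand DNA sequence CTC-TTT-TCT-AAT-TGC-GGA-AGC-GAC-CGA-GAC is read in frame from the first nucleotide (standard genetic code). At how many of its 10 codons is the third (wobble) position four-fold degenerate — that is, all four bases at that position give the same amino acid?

4

Codon 1 CTC (Leu): third position 4-fold.
Codon 2 TTT (Phe): third position 2-fold.
Codon 3 TCT (Ser): third position 4-fold.
Codon 4 AAT (Asn): third position 2-fold.
Codon 5 TGC (Cys): third position 2-fold.
Codon 6 GGA (Gly): third position 4-fold.
Codon 7 AGC (Ser): third position 2-fold.
Codon 8 GAC (Asp): third position 2-fold.
Codon 9 CGA (Arg): third position 4-fold.
Codon 10 GAC (Asp): third position 2-fold.
Four-fold degenerate third positions: 4.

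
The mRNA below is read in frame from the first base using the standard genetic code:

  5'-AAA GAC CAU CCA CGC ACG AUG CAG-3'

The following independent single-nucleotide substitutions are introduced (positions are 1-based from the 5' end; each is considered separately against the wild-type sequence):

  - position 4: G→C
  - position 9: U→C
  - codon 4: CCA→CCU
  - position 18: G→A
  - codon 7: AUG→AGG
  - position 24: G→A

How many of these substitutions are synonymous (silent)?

4

Codon 2: GAC (Asp) → CAC (His) — missense.
Codon 3: CAU (His) → CAC (His) — synonymous.
Codon 4: CCA (Pro) → CCU (Pro) — synonymous.
Codon 6: ACG (Thr) → ACA (Thr) — synonymous.
Codon 7: AUG (Met) → AGG (Arg) — missense.
Codon 8: CAG (Gln) → CAA (Gln) — synonymous.
Synonymous: 4 of 6.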